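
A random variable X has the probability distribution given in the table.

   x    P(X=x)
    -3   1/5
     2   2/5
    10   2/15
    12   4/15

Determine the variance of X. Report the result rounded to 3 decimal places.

32.729

E[X] = (1/5)·(-3) + (2/5)·2 + (2/15)·10 + (4/15)·12 = 71/15
E[X²] = (1/5)·9 + (2/5)·4 + (2/15)·100 + (4/15)·144 = 827/15
Var(X) = 827/15 − (71/15)² = 7364/225 ≈ 32.729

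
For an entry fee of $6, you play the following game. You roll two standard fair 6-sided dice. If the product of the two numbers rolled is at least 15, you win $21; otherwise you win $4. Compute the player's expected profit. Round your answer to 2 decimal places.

$4.14

E[payout] = (23/36)·4 + (13/36)·21 = 365/36
Expected profit = 365/36 − 6 = 149/36 ≈ $4.14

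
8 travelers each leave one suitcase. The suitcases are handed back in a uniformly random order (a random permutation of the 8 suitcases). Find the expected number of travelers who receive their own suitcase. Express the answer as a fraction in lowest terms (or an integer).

Let Xᵢ = 1 if person i gets their own suitcase. For each i, P(Xᵢ=1) = 1/8.
By linearity of expectation, E[X₁+…+X_8] = 8·(1/8) = 1.

1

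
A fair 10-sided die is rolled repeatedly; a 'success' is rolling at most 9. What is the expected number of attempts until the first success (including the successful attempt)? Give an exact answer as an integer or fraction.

10/9

For a geometric distribution, E[trials] = 1/p = 1/(9/10) = 10/9.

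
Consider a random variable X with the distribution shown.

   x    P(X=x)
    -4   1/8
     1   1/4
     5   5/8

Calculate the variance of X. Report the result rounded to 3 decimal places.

E[X] = (1/8)·(-4) + (1/4)·1 + (5/8)·5 = 23/8
E[X²] = (1/8)·16 + (1/4)·1 + (5/8)·25 = 143/8
Var(X) = 143/8 − (23/8)² = 615/64 ≈ 9.609

9.609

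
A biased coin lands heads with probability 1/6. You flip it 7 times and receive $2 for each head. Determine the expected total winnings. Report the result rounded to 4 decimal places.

$2.3333

E[#heads] = 7·1/6 = 7/6 (linearity over flips).
E[winnings] = 2·7/6 = 7/3.
≈ 2.3333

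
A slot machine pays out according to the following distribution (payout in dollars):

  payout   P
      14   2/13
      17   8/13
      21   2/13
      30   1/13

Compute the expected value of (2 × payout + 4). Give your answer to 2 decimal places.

40.31

E[2x+4] = (2/13)·32 + (8/13)·38 + (2/13)·46 + (1/13)·64
     = 524/13 ≈ 40.31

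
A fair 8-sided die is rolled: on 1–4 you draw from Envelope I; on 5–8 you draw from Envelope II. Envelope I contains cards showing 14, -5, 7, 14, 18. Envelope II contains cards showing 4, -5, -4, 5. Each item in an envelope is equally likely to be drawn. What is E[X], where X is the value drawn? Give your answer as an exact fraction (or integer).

E[X | Envelope I] = (14 − 5 + 7 + 14 + 18)/5 = 48/5
E[X | Envelope II] = (4 − 5 − 4 + 5)/4 = 0
E[X] = (1/2)·48/5 + (1/2)·0 = 24/5

24/5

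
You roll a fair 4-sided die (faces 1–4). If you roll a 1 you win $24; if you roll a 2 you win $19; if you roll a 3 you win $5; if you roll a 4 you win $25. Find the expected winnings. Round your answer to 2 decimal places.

$18.25

E[payout] = (1/4)·5 + (1/4)·19 + (1/4)·24 + (1/4)·25 = 73/4
≈ $18.25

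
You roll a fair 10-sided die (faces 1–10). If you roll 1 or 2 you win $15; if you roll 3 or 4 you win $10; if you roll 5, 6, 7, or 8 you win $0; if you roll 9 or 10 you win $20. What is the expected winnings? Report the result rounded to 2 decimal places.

E[payout] = (2/5)·0 + (1/5)·10 + (1/5)·15 + (1/5)·20 = 9
≈ $9.00

$9.00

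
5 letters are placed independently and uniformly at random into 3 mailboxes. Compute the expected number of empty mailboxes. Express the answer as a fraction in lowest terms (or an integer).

Let Xⱼ=1 if mailbox j is empty. P(Xⱼ=1) = ((3-1)/3)^5 = 32/243.
By linearity, E[#empty] = 3·32/243 = 32/81.

32/81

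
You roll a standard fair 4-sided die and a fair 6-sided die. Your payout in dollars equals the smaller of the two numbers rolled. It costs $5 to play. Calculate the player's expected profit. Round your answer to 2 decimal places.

-$2.92

Distribution of the smaller of the two numbers rolled: 1 w.p. 3/8, 2 w.p. 7/24, 3 w.p. 5/24, 4 w.p. 1/8
E[payout] = (3/8)·1 + (7/24)·2 + (5/24)·3 + (1/8)·4 = 25/12
Expected profit = 25/12 − 5 = -35/12 ≈ -$2.92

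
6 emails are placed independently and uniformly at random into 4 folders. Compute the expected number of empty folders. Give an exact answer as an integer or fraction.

729/1024

Let Xⱼ=1 if folder j is empty. P(Xⱼ=1) = ((4-1)/4)^6 = 729/4096.
By linearity, E[#empty] = 4·729/4096 = 729/1024.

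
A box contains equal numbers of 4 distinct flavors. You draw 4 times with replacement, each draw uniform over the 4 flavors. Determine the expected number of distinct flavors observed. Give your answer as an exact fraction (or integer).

175/64

Let Xⱼ=1 if type j appears at least once. P(Xⱼ=1) = 1 − ((4−1)/4)^4 = 175/256.
E[#distinct] = 4·175/256 = 175/64.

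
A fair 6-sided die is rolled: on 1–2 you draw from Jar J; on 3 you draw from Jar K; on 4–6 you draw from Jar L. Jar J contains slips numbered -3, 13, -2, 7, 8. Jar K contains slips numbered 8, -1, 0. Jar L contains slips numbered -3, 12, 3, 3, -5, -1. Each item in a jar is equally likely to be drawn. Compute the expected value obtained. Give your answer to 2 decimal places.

2.67

E[X | Jar J] = (-3 + 13 − 2 + 7 + 8)/5 = 23/5
E[X | Jar K] = (8 − 1 + 0)/3 = 7/3
E[X | Jar L] = (-3 + 12 + 3 + 3 − 5 − 1)/6 = 3/2
E[X] = (1/3)·23/5 + (1/6)·7/3 + (1/2)·3/2 = 481/180 ≈ 2.67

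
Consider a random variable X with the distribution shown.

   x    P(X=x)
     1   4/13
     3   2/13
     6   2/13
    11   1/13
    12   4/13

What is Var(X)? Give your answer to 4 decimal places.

22.0237

E[X] = (4/13)·1 + (2/13)·3 + (2/13)·6 + (1/13)·11 + (4/13)·12 = 81/13
E[X²] = (4/13)·1 + (2/13)·9 + (2/13)·36 + (1/13)·121 + (4/13)·144 = 791/13
Var(X) = 791/13 − (81/13)² = 3722/169 ≈ 22.0237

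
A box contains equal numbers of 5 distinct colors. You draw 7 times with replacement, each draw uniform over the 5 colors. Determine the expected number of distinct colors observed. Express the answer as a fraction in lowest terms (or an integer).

61741/15625

Let Xⱼ=1 if type j appears at least once. P(Xⱼ=1) = 1 − ((5−1)/5)^7 = 61741/78125.
E[#distinct] = 5·61741/78125 = 61741/15625.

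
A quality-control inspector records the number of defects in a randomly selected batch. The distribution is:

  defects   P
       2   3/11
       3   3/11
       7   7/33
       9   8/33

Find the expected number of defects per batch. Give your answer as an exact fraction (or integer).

166/33

E[X] = (3/11)·2 + (3/11)·3 + (7/33)·7 + (8/33)·9
     = 166/33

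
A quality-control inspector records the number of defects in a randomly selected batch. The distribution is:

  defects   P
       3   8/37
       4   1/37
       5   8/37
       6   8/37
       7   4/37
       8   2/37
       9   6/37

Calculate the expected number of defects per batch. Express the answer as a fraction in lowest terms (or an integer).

E[X] = (8/37)·3 + (1/37)·4 + (8/37)·5 + (8/37)·6 + (4/37)·7 + (2/37)·8 + (6/37)·9
     = 214/37

214/37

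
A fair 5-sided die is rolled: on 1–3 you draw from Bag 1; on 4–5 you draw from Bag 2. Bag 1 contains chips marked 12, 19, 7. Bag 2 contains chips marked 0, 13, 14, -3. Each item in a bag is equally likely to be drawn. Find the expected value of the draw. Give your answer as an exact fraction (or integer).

E[X | Bag 1] = (12 + 19 + 7)/3 = 38/3
E[X | Bag 2] = (0 + 13 + 14 − 3)/4 = 6
E[X] = (3/5)·38/3 + (2/5)·6 = 10

10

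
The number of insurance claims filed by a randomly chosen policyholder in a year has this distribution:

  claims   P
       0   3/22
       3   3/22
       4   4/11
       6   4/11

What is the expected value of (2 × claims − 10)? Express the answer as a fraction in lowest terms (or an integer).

-21/11

E[2x-10] = (3/22)·(-10) + (3/22)·(-4) + (4/11)·(-2) + (4/11)·2
     = -21/11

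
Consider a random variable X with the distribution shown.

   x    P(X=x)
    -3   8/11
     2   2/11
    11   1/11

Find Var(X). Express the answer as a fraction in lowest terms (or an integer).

2130/121

E[X] = (8/11)·(-3) + (2/11)·2 + (1/11)·11 = -9/11
E[X²] = (8/11)·9 + (2/11)·4 + (1/11)·121 = 201/11
Var(X) = 201/11 − (-9/11)² = 2130/121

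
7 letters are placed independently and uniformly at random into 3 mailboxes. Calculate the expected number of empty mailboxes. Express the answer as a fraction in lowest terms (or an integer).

128/729

Let Xⱼ=1 if mailbox j is empty. P(Xⱼ=1) = ((3-1)/3)^7 = 128/2187.
By linearity, E[#empty] = 3·128/2187 = 128/729.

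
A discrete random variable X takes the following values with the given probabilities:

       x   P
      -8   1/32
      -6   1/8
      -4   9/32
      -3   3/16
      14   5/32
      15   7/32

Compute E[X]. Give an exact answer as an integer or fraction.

E[X] = (1/32)·(-8) + (1/8)·(-6) + (9/32)·(-4) + (3/16)·(-3) + (5/32)·14 + (7/32)·15
     = 89/32

89/32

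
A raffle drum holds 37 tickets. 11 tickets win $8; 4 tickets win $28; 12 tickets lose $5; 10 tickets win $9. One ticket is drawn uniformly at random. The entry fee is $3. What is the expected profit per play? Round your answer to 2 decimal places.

E[payout] = (11/37)·8 + (4/37)·28 + (12/37)·(-5) + (10/37)·9 = 230/37
Expected profit = 230/37 − 3 = 119/37 ≈ $3.22

$3.22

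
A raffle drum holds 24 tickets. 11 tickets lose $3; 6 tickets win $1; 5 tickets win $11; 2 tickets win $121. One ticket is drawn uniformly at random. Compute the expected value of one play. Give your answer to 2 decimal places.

E[payout] = (11/24)·(-3) + (6/24)·1 + (5/24)·11 + (2/24)·121 = 45/4
≈ $11.25

$11.25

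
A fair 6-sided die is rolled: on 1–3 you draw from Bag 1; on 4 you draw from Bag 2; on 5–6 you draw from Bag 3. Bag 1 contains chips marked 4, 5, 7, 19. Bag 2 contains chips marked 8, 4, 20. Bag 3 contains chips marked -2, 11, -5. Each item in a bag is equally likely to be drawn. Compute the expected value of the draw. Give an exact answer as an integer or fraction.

E[X | Bag 1] = (4 + 5 + 7 + 19)/4 = 35/4
E[X | Bag 2] = (8 + 4 + 20)/3 = 32/3
E[X | Bag 3] = (-2 + 11 − 5)/3 = 4/3
E[X] = (1/2)·35/4 + (1/6)·32/3 + (1/3)·4/3 = 475/72

475/72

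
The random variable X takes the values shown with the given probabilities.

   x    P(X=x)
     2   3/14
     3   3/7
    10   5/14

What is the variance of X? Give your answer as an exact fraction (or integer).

612/49

E[X] = (3/14)·2 + (3/7)·3 + (5/14)·10 = 37/7
E[X²] = (3/14)·4 + (3/7)·9 + (5/14)·100 = 283/7
Var(X) = 283/7 − (37/7)² = 612/49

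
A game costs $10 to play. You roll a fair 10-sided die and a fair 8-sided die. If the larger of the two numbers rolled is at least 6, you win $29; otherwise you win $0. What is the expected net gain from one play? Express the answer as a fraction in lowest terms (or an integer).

159/16 dollars

E[payout] = (5/16)·0 + (11/16)·29 = 319/16
Expected profit = 319/16 − 10 = 159/16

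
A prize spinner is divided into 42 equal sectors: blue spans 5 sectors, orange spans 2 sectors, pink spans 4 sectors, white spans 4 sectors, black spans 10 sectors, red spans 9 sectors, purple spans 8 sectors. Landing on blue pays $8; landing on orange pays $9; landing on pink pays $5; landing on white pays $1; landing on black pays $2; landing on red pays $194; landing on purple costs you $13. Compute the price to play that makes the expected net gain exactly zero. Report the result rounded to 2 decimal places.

$41.52

E[payout] = (5/42)·8 + (2/42)·9 + (4/42)·5 + (4/42)·1 + (10/42)·2 + (9/42)·194 + (8/42)·(-13) = 872/21
Fair fee = E[payout] = 872/21 ≈ $41.52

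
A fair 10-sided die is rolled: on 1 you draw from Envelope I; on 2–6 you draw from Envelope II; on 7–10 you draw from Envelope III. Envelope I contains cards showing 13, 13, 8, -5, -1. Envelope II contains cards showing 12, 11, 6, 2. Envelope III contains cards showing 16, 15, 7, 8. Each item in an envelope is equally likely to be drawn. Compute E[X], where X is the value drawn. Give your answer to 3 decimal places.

9.035

E[X | Envelope I] = (13 + 13 + 8 − 5 − 1)/5 = 28/5
E[X | Envelope II] = (12 + 11 + 6 + 2)/4 = 31/4
E[X | Envelope III] = (16 + 15 + 7 + 8)/4 = 23/2
E[X] = (1/10)·28/5 + (1/2)·31/4 + (2/5)·23/2 = 1807/200 ≈ 9.035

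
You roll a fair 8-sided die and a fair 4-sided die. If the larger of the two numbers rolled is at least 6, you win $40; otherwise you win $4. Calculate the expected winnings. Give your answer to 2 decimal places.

E[payout] = (5/8)·4 + (3/8)·40 = 35/2
≈ $17.50

$17.50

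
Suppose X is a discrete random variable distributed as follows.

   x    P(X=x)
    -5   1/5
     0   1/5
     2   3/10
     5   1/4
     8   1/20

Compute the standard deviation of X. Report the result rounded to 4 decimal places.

E[X] = 5/4, E[X²] = 313/20
Var(X) = E[X²] − (E[X])² = 313/20 − 25/16 = 1127/80
SD(X) = √(1127/80) ≈ 3.7533

3.7533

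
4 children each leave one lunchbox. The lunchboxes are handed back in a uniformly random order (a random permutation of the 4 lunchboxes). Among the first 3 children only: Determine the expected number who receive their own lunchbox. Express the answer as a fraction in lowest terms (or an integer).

3/4

Let Xᵢ = 1 if person i gets their own lunchbox. For each i, P(Xᵢ=1) = 1/4.
By linearity of expectation, E[X₁+…+X_3] = 3·(1/4) = 3/4.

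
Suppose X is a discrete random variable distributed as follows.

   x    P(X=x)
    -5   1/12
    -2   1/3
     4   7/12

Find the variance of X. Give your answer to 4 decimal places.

11.1875

E[X] = (1/12)·(-5) + (1/3)·(-2) + (7/12)·4 = 5/4
E[X²] = (1/12)·25 + (1/3)·4 + (7/12)·16 = 51/4
Var(X) = 51/4 − (5/4)² = 179/16 ≈ 11.1875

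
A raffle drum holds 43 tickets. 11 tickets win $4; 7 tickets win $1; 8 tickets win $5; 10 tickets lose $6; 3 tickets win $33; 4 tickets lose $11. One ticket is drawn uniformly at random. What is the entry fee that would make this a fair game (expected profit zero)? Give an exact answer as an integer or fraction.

E[payout] = (11/43)·4 + (7/43)·1 + (8/43)·5 + (10/43)·(-6) + (3/43)·33 + (4/43)·(-11) = 2
Fair fee = E[payout] = 2

$2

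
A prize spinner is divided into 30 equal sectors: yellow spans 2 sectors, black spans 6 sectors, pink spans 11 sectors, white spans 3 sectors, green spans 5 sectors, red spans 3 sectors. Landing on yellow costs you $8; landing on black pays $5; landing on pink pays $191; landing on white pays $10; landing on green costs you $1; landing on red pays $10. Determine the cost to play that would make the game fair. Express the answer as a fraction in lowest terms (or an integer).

E[payout] = (2/30)·(-8) + (6/30)·5 + (11/30)·191 + (3/30)·10 + (5/30)·(-1) + (3/30)·10 = 217/3
Fair fee = E[payout] = 217/3

217/3 dollars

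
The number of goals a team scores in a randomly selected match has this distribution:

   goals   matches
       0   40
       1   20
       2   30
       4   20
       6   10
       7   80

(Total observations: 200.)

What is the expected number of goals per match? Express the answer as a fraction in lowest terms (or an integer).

39/10

Total = 200, so P(goals=0) = 40/200, etc.
E[X] = (1/5)·0 + (1/10)·1 + (3/20)·2 + (1/10)·4 + (1/20)·6 + (2/5)·7
     = 39/10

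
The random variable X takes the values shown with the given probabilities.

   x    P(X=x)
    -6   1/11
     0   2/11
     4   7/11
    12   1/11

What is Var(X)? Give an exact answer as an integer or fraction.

E[X] = (1/11)·(-6) + (2/11)·0 + (7/11)·4 + (1/11)·12 = 34/11
E[X²] = (1/11)·36 + (2/11)·0 + (7/11)·16 + (1/11)·144 = 292/11
Var(X) = 292/11 − (34/11)² = 2056/121

2056/121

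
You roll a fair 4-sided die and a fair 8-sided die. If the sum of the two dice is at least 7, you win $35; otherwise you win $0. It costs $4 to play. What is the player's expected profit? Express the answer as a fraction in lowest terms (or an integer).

E[payout] = (7/16)·0 + (9/16)·35 = 315/16
Expected profit = 315/16 − 4 = 251/16

251/16 dollars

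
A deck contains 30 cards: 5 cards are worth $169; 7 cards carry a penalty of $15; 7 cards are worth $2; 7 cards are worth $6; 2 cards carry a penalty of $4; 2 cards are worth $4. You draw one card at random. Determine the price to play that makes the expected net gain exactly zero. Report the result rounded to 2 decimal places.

$26.53

E[payout] = (5/30)·169 + (7/30)·(-15) + (7/30)·2 + (7/30)·6 + (2/30)·(-4) + (2/30)·4 = 398/15
Fair fee = E[payout] = 398/15 ≈ $26.53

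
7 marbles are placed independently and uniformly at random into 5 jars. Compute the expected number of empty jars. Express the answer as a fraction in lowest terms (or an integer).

16384/15625

Let Xⱼ=1 if jar j is empty. P(Xⱼ=1) = ((5-1)/5)^7 = 16384/78125.
By linearity, E[#empty] = 5·16384/78125 = 16384/15625.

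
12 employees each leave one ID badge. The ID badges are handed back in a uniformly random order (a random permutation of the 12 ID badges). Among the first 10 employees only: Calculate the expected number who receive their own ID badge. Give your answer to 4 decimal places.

Let Xᵢ = 1 if person i gets their own ID badge. For each i, P(Xᵢ=1) = 1/12.
By linearity of expectation, E[X₁+…+X_10] = 10·(1/12) = 5/6.
≈ 0.8333

0.8333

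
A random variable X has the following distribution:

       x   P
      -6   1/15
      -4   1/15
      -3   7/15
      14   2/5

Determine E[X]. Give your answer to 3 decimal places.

E[X] = (1/15)·(-6) + (1/15)·(-4) + (7/15)·(-3) + (2/5)·14
     = 53/15 ≈ 3.533

3.533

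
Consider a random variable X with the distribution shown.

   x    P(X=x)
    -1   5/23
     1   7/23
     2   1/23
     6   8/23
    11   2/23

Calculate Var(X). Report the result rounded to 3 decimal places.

13.388

E[X] = (5/23)·(-1) + (7/23)·1 + (1/23)·2 + (8/23)·6 + (2/23)·11 = 74/23
E[X²] = (5/23)·1 + (7/23)·1 + (1/23)·4 + (8/23)·36 + (2/23)·121 = 546/23
Var(X) = 546/23 − (74/23)² = 7082/529 ≈ 13.388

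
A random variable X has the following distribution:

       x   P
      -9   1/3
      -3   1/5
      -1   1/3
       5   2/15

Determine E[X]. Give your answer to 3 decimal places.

-3.267

E[X] = (1/3)·(-9) + (1/5)·(-3) + (1/3)·(-1) + (2/15)·5
     = -49/15 ≈ -3.267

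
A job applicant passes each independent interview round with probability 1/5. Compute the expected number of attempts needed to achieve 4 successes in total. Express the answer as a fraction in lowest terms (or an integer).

20

By linearity (sum of 4 independent geometric waits), E[trials] = 4/p = 4/(1/5) = 20.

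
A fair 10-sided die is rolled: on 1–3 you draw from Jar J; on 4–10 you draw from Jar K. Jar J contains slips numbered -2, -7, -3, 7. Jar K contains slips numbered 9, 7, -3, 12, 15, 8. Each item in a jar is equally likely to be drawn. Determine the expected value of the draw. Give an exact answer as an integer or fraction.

E[X | Jar J] = (-2 − 7 − 3 + 7)/4 = -5/4
E[X | Jar K] = (9 + 7 − 3 + 12 + 15 + 8)/6 = 8
E[X] = (3/10)·(-5/4) + (7/10)·8 = 209/40

209/40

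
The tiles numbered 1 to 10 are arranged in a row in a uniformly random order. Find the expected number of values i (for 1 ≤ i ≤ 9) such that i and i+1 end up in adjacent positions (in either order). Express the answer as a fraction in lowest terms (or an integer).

9/5

For each i ∈ {1,…,9}, let Xᵢ = 1 if i and i+1 are adjacent. P(Xᵢ=1) = 2·(10−1)!/10! = 2/10.
By linearity, E[ΣXᵢ] = (9)·(2/10) = 9/5.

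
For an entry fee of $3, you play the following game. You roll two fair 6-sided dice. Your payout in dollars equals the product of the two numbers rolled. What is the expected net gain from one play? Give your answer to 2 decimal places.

Distribution of the product of the two numbers rolled: 1 w.p. 1/36, 2 w.p. 1/18, 3 w.p. 1/18, 4 w.p. 1/12, 5 w.p. 1/18, 6 w.p. 1/9, …
E[payout] = (1/36)·1 + (1/18)·2 + (1/18)·3 + (1/12)·4 + (1/18)·5 + (1/9)·6 + (1/18)·8 + (1/36)·9 + (1/18)·10 + (1/9)·12 + (1/18)·15 + (1/36)·16 + (1/18)·18 + (1/18)·20 + (1/18)·24 + (1/36)·25 + (1/18)·30 + (1/36)·36 = 49/4
Expected profit = 49/4 − 3 = 37/4 ≈ $9.25

$9.25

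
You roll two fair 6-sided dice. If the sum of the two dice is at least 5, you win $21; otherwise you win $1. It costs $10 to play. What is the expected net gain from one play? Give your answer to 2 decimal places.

$7.67

E[payout] = (1/6)·1 + (5/6)·21 = 53/3
Expected profit = 53/3 − 10 = 23/3 ≈ $7.67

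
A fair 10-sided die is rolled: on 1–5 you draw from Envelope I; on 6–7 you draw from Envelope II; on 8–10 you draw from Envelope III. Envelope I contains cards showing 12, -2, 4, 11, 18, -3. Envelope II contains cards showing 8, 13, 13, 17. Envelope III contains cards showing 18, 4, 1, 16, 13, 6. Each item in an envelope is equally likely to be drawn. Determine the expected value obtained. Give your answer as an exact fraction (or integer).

527/60

E[X | Envelope I] = (12 − 2 + 4 + 11 + 18 − 3)/6 = 20/3
E[X | Envelope II] = (8 + 13 + 13 + 17)/4 = 51/4
E[X | Envelope III] = (18 + 4 + 1 + 16 + 13 + 6)/6 = 29/3
E[X] = (1/2)·20/3 + (1/5)·51/4 + (3/10)·29/3 = 527/60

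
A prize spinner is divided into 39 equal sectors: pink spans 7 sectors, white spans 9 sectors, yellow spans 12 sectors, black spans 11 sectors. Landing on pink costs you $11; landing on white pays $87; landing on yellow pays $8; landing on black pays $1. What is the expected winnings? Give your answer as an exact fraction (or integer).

E[payout] = (7/39)·(-11) + (9/39)·87 + (12/39)·8 + (11/39)·1 = 271/13

271/13 dollars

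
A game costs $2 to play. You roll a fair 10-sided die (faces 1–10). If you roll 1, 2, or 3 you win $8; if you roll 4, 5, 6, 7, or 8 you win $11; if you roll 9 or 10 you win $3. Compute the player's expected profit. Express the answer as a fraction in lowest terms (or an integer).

13/2 dollars

E[payout] = (1/5)·3 + (3/10)·8 + (1/2)·11 = 17/2
Expected profit = 17/2 − 2 = 13/2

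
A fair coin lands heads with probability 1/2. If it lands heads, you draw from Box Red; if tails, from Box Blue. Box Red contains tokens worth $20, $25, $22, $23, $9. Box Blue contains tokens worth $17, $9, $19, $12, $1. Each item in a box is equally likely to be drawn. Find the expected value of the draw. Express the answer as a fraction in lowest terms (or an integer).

E[X | Box Red] = (20 + 25 + 22 + 23 + 9)/5 = 99/5
E[X | Box Blue] = (17 + 9 + 19 + 12 + 1)/5 = 58/5
E[X] = (1/2)·99/5 + (1/2)·58/5 = 157/10

157/10 dollars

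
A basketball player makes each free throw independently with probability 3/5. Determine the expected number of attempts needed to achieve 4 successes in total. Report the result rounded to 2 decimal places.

By linearity (sum of 4 independent geometric waits), E[trials] = 4/p = 4/(3/5) = 20/3.
≈ 6.67

6.67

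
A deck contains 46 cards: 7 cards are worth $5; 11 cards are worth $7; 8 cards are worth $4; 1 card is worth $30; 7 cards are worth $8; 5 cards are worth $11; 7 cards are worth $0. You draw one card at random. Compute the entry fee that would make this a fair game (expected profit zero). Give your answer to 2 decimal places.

$6.20

E[payout] = (7/46)·5 + (11/46)·7 + (8/46)·4 + (1/46)·30 + (7/46)·8 + (5/46)·11 + (7/46)·0 = 285/46
Fair fee = E[payout] = 285/46 ≈ $6.20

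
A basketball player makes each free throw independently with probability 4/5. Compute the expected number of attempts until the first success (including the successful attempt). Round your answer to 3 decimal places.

1.250

For a geometric distribution, E[trials] = 1/p = 1/(4/5) = 5/4.
≈ 1.250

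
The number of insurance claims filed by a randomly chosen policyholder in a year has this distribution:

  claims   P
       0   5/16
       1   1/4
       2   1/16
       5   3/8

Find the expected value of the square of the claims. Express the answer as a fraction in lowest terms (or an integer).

79/8

E[X²] = (5/16)·0 + (1/4)·1 + (1/16)·4 + (3/8)·25
     = 79/8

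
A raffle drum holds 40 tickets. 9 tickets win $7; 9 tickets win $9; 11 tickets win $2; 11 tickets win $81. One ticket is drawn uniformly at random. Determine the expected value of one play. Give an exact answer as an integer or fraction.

1057/40 dollars

E[payout] = (9/40)·7 + (9/40)·9 + (11/40)·2 + (11/40)·81 = 1057/40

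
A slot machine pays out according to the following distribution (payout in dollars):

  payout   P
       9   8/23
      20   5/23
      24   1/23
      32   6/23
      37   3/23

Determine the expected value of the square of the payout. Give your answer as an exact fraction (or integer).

E[X²] = (8/23)·81 + (5/23)·400 + (1/23)·576 + (6/23)·1024 + (3/23)·1369
     = 13475/23

13475/23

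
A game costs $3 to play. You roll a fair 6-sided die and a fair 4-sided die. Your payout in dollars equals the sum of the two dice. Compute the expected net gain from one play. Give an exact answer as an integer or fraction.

$3

Distribution of the sum of the two dice: 2 w.p. 1/24, 3 w.p. 1/12, 4 w.p. 1/8, 5 w.p. 1/6, 6 w.p. 1/6, 7 w.p. 1/6, …
E[payout] = (1/24)·2 + (1/12)·3 + (1/8)·4 + (1/6)·5 + (1/6)·6 + (1/6)·7 + (1/8)·8 + (1/12)·9 + (1/24)·10 = 6
Expected profit = 6 − 3 = 3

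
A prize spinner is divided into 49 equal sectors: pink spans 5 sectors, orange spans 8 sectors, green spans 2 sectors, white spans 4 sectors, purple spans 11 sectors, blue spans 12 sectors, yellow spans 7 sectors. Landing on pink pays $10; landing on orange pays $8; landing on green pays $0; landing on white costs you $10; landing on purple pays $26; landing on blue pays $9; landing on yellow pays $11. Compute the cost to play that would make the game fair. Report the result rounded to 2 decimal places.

E[payout] = (5/49)·10 + (8/49)·8 + (2/49)·0 + (4/49)·(-10) + (11/49)·26 + (12/49)·9 + (7/49)·11 = 545/49
Fair fee = E[payout] = 545/49 ≈ $11.12

$11.12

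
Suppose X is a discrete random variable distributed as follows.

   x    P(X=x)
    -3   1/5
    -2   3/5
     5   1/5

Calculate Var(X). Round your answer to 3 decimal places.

E[X] = (1/5)·(-3) + (3/5)·(-2) + (1/5)·5 = -4/5
E[X²] = (1/5)·9 + (3/5)·4 + (1/5)·25 = 46/5
Var(X) = 46/5 − (-4/5)² = 214/25 ≈ 8.560

8.560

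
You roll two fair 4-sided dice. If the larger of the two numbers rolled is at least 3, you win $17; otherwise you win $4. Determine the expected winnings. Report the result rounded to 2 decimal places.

E[payout] = (1/4)·4 + (3/4)·17 = 55/4
≈ $13.75

$13.75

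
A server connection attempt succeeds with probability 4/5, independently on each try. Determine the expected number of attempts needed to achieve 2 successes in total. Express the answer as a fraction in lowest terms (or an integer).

5/2

By linearity (sum of 2 independent geometric waits), E[trials] = 2/p = 2/(4/5) = 5/2.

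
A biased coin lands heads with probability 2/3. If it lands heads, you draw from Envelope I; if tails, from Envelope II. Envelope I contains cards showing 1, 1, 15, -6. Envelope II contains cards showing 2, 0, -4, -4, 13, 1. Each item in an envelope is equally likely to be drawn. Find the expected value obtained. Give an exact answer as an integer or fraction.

E[X | Envelope I] = (1 + 1 + 15 − 6)/4 = 11/4
E[X | Envelope II] = (2 + 0 − 4 − 4 + 13 + 1)/6 = 4/3
E[X] = (2/3)·11/4 + (1/3)·4/3 = 41/18

41/18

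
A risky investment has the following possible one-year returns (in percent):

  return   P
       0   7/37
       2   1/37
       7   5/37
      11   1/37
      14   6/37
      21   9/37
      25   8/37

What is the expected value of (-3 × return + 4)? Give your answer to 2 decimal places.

-38.24

E[-3x+4] = (7/37)·4 + (1/37)·(-2) + (5/37)·(-17) + (1/37)·(-29) + (6/37)·(-38) + (9/37)·(-59) + (8/37)·(-71)
     = -1415/37 ≈ -38.24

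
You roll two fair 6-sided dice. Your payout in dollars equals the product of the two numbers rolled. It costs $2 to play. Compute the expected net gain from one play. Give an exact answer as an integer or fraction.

Distribution of the product of the two numbers rolled: 1 w.p. 1/36, 2 w.p. 1/18, 3 w.p. 1/18, 4 w.p. 1/12, 5 w.p. 1/18, 6 w.p. 1/9, …
E[payout] = (1/36)·1 + (1/18)·2 + (1/18)·3 + (1/12)·4 + (1/18)·5 + (1/9)·6 + (1/18)·8 + (1/36)·9 + (1/18)·10 + (1/9)·12 + (1/18)·15 + (1/36)·16 + (1/18)·18 + (1/18)·20 + (1/18)·24 + (1/36)·25 + (1/18)·30 + (1/36)·36 = 49/4
Expected profit = 49/4 − 2 = 41/4

41/4 dollars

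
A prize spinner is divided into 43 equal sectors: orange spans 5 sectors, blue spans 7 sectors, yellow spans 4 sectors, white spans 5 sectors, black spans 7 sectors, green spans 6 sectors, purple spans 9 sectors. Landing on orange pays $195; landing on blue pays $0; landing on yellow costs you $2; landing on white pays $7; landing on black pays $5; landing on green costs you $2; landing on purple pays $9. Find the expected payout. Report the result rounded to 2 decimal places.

E[payout] = (5/43)·195 + (7/43)·0 + (4/43)·(-2) + (5/43)·7 + (7/43)·5 + (6/43)·(-2) + (9/43)·9 = 1106/43
≈ $25.72

$25.72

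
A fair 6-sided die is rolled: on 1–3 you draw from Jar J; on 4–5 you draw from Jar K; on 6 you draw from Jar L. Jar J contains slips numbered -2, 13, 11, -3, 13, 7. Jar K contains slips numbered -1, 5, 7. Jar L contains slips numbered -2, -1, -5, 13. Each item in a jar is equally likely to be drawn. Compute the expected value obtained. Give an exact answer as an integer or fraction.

E[X | Jar J] = (-2 + 13 + 11 − 3 + 13 + 7)/6 = 13/2
E[X | Jar K] = (-1 + 5 + 7)/3 = 11/3
E[X | Jar L] = (-2 − 1 − 5 + 13)/4 = 5/4
E[X] = (1/2)·13/2 + (1/3)·11/3 + (1/6)·5/4 = 337/72

337/72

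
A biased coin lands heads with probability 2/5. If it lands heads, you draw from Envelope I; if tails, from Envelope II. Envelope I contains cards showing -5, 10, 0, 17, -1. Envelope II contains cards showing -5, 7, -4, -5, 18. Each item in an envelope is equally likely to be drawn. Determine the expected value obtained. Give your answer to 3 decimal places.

3.000

E[X | Envelope I] = (-5 + 10 + 0 + 17 − 1)/5 = 21/5
E[X | Envelope II] = (-5 + 7 − 4 − 5 + 18)/5 = 11/5
E[X] = (2/5)·21/5 + (3/5)·11/5 = 3 ≈ 3.000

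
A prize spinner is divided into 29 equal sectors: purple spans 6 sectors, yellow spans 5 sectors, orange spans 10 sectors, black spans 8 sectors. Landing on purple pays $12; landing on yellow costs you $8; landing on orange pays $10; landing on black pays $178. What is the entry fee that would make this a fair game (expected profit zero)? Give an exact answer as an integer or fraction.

1556/29 dollars

E[payout] = (6/29)·12 + (5/29)·(-8) + (10/29)·10 + (8/29)·178 = 1556/29
Fair fee = E[payout] = 1556/29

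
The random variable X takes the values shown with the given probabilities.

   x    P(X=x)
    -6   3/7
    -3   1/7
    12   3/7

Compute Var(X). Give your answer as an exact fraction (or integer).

E[X] = (3/7)·(-6) + (1/7)·(-3) + (3/7)·12 = 15/7
E[X²] = (3/7)·36 + (1/7)·9 + (3/7)·144 = 549/7
Var(X) = 549/7 − (15/7)² = 3618/49

3618/49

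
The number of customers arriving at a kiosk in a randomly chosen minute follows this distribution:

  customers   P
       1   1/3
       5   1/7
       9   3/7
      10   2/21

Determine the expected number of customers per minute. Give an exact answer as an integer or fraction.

41/7

E[X] = (1/3)·1 + (1/7)·5 + (3/7)·9 + (2/21)·10
     = 41/7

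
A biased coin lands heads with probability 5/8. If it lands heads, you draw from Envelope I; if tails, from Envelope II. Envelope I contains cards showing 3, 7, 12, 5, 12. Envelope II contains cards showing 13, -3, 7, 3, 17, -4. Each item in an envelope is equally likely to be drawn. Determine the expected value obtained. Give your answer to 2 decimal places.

6.94

E[X | Envelope I] = (3 + 7 + 12 + 5 + 12)/5 = 39/5
E[X | Envelope II] = (13 − 3 + 7 + 3 + 17 − 4)/6 = 11/2
E[X] = (5/8)·39/5 + (3/8)·11/2 = 111/16 ≈ 6.94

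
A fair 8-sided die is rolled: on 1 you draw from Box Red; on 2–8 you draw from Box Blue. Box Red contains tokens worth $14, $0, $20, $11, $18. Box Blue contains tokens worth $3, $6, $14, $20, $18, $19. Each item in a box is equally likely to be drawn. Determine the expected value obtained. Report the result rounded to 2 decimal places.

E[X | Box Red] = (14 + 0 + 20 + 11 + 18)/5 = 63/5
E[X | Box Blue] = (3 + 6 + 14 + 20 + 18 + 19)/6 = 40/3
E[X] = (1/8)·63/5 + (7/8)·40/3 = 1589/120 ≈ 13.24

$13.24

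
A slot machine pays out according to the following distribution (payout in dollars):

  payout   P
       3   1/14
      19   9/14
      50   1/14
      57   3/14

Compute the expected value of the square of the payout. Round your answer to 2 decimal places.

E[X²] = (1/14)·9 + (9/14)·361 + (1/14)·2500 + (3/14)·3249
     = 2215/2 ≈ 1107.50

1107.50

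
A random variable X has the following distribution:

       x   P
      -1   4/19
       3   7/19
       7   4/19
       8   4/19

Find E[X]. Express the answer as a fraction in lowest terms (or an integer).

77/19

E[X] = (4/19)·(-1) + (7/19)·3 + (4/19)·7 + (4/19)·8
     = 77/19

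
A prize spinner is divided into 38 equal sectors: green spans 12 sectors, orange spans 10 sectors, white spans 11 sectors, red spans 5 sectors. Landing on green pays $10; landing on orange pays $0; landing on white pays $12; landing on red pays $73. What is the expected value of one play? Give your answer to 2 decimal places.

$16.24

E[payout] = (12/38)·10 + (10/38)·0 + (11/38)·12 + (5/38)·73 = 617/38
≈ $16.24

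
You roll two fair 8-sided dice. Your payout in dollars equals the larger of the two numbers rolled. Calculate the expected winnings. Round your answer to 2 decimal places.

Distribution of the larger of the two numbers rolled: 1 w.p. 1/64, 2 w.p. 3/64, 3 w.p. 5/64, 4 w.p. 7/64, 5 w.p. 9/64, 6 w.p. 11/64, …
E[payout] = (1/64)·1 + (3/64)·2 + (5/64)·3 + (7/64)·4 + (9/64)·5 + (11/64)·6 + (13/64)·7 + (15/64)·8 = 93/16
≈ $5.81

$5.81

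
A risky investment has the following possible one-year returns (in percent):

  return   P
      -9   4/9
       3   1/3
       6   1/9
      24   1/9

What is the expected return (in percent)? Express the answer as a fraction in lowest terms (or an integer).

E[X] = (4/9)·(-9) + (1/3)·3 + (1/9)·6 + (1/9)·24
     = 1/3

1/3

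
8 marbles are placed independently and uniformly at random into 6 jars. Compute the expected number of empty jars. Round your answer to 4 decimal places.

1.3954

Let Xⱼ=1 if jar j is empty. P(Xⱼ=1) = ((6-1)/6)^8 = 390625/1679616.
By linearity, E[#empty] = 6·390625/1679616 = 390625/279936.
≈ 1.3954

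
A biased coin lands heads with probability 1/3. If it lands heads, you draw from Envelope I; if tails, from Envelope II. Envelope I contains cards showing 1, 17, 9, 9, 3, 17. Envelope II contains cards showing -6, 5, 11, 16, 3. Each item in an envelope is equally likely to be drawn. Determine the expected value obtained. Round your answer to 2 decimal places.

6.98

E[X | Envelope I] = (1 + 17 + 9 + 9 + 3 + 17)/6 = 28/3
E[X | Envelope II] = (-6 + 5 + 11 + 16 + 3)/5 = 29/5
E[X] = (1/3)·28/3 + (2/3)·29/5 = 314/45 ≈ 6.98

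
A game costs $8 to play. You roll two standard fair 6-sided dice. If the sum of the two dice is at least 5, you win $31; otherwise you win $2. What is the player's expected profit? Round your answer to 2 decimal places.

E[payout] = (1/6)·2 + (5/6)·31 = 157/6
Expected profit = 157/6 − 8 = 109/6 ≈ $18.17

$18.17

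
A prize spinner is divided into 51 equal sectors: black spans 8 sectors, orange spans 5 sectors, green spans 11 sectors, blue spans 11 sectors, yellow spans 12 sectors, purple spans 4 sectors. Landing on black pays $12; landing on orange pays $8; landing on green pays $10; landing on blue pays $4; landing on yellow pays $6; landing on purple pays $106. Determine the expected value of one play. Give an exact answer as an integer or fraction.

262/17 dollars

E[payout] = (8/51)·12 + (5/51)·8 + (11/51)·10 + (11/51)·4 + (12/51)·6 + (4/51)·106 = 262/17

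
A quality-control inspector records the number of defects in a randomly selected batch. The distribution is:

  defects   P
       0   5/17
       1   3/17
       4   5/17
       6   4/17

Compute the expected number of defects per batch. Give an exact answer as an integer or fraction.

E[X] = (5/17)·0 + (3/17)·1 + (5/17)·4 + (4/17)·6
     = 47/17

47/17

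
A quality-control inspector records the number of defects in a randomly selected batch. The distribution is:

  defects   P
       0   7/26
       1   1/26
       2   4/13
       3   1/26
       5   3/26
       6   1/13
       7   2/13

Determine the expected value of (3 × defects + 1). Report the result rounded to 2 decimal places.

E[3x+1] = (7/26)·1 + (1/26)·4 + (4/13)·7 + (1/26)·10 + (3/26)·16 + (1/13)·19 + (2/13)·22
     = 251/26 ≈ 9.65

9.65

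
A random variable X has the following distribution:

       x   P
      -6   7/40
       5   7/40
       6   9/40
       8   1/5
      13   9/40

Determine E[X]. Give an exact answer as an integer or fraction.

E[X] = (7/40)·(-6) + (7/40)·5 + (9/40)·6 + (1/5)·8 + (9/40)·13
     = 57/10

57/10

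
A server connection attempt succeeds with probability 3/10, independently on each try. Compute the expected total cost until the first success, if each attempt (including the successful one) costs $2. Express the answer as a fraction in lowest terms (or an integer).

20/3 dollars

E[#attempts] = 1/p = 10/3; E[cost] = 2·10/3 = 20/3.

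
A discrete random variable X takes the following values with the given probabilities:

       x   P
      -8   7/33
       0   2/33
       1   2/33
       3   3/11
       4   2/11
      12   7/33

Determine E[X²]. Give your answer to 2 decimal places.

E[X²] = (7/33)·64 + (2/33)·0 + (2/33)·1 + (3/11)·9 + (2/11)·16 + (7/33)·144
     = 545/11 ≈ 49.55

49.55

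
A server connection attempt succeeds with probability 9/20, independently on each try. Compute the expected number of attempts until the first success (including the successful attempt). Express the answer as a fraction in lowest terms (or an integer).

20/9

For a geometric distribution, E[trials] = 1/p = 1/(9/20) = 20/9.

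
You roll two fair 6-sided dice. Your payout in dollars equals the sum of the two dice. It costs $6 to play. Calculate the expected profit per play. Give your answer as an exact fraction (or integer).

Distribution of the sum of the two dice: 2 w.p. 1/36, 3 w.p. 1/18, 4 w.p. 1/12, 5 w.p. 1/9, 6 w.p. 5/36, 7 w.p. 1/6, …
E[payout] = (1/36)·2 + (1/18)·3 + (1/12)·4 + (1/9)·5 + (5/36)·6 + (1/6)·7 + (5/36)·8 + (1/9)·9 + (1/12)·10 + (1/18)·11 + (1/36)·12 = 7
Expected profit = 7 − 6 = 1

$1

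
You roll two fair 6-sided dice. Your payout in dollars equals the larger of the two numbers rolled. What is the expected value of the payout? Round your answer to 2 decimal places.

Distribution of the larger of the two numbers rolled: 1 w.p. 1/36, 2 w.p. 1/12, 3 w.p. 5/36, 4 w.p. 7/36, 5 w.p. 1/4, 6 w.p. 11/36
E[payout] = (1/36)·1 + (1/12)·2 + (5/36)·3 + (7/36)·4 + (1/4)·5 + (11/36)·6 = 161/36
≈ $4.47

$4.47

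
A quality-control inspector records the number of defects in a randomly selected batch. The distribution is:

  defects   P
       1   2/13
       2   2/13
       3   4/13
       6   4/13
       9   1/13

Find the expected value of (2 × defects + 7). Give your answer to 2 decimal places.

E[2x+7] = (2/13)·9 + (2/13)·11 + (4/13)·13 + (4/13)·19 + (1/13)·25
     = 193/13 ≈ 14.85

14.85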